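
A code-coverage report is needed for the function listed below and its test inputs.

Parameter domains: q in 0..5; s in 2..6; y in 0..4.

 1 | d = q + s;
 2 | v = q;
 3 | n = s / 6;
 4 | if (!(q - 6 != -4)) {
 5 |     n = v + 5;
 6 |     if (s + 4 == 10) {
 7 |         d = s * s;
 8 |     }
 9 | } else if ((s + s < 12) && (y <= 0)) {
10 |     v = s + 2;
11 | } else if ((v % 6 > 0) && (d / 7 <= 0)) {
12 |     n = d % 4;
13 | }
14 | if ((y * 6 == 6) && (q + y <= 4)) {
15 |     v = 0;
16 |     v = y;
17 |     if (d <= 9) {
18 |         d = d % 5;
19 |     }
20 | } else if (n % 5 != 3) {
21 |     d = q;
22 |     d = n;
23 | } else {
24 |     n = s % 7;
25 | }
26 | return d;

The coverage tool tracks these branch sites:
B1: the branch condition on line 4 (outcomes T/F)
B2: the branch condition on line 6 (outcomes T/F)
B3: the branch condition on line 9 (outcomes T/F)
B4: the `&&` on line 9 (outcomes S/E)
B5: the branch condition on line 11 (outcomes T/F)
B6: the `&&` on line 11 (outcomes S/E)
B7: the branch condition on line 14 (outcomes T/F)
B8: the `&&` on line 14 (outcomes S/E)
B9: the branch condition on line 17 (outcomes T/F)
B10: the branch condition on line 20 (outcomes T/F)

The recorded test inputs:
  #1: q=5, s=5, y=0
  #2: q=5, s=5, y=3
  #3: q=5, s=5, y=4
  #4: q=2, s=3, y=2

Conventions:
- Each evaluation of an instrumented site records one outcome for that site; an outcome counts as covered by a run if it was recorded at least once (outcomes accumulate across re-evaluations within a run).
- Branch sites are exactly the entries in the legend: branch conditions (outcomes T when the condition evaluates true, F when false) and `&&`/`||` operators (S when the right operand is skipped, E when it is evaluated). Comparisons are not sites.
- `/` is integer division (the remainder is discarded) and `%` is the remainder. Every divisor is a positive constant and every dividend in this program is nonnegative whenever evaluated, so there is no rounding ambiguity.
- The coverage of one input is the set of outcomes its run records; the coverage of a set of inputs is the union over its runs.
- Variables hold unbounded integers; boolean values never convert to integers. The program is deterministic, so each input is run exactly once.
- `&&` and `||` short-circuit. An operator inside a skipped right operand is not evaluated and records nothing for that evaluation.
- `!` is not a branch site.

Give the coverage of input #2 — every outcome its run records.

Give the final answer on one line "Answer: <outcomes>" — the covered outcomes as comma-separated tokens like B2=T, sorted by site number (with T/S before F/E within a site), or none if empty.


Simulating input #2 (q=5, s=5, y=3) step by step:
  B1->F, B4->E, B3->F, B6->E, B5->F, B8->S, B7->F, B10->T
collecting distinct outcomes: B1=F, B3=F, B4=E, B5=F, B6=E, B7=F, B8=S, B10=T
Answer: B1=F, B3=F, B4=E, B5=F, B6=E, B7=F, B8=S, B10=T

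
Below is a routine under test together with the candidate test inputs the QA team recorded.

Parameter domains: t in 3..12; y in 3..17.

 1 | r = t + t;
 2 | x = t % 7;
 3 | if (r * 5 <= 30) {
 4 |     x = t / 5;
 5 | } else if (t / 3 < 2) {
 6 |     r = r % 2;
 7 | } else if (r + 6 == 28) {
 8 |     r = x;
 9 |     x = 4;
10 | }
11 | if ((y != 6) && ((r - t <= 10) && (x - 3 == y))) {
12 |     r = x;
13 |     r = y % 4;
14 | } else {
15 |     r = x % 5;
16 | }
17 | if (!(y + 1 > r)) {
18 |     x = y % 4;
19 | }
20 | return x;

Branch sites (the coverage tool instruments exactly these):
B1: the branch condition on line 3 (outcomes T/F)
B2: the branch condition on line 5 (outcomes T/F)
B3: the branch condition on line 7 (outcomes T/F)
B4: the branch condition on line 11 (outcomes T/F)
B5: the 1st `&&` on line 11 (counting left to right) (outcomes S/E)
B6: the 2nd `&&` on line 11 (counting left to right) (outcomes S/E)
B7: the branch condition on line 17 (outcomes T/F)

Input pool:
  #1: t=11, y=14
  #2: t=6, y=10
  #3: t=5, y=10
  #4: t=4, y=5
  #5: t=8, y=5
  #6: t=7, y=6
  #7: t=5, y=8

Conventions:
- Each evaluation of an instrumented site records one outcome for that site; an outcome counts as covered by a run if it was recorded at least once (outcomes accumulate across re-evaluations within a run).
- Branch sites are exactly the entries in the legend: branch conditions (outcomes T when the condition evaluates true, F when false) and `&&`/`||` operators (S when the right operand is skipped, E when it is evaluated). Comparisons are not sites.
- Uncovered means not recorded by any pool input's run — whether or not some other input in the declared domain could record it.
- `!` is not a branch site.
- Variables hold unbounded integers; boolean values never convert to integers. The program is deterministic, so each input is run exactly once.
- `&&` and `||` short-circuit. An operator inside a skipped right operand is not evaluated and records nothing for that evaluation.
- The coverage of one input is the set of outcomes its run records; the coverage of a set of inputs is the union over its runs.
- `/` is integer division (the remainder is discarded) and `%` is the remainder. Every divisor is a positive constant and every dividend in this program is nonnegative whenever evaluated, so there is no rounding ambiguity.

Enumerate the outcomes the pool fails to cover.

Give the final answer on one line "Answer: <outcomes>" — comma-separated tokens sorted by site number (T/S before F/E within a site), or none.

input #1 (t=11, y=14): covers B1=F, B2=F, B3=T, B4=F, B5=E, B6=E, B7=F
input #2 (t=6, y=10): covers B1=F, B2=F, B3=F, B4=F, B5=E, B6=E, B7=F
input #3 (t=5, y=10): covers B1=F, B2=T, B4=F, B5=E, B6=E, B7=F
input #4 (t=4, y=5): covers B1=F, B2=T, B4=F, B5=E, B6=E, B7=F
input #5 (t=8, y=5): covers B1=F, B2=F, B3=F, B4=F, B5=E, B6=E, B7=F
input #6 (t=7, y=6): covers B1=F, B2=F, B3=F, B4=F, B5=S, B7=F
input #7 (t=5, y=8): covers B1=F, B2=T, B4=F, B5=E, B6=E, B7=F
union over the pool: B1=F, B2=T, B2=F, B3=T, B3=F, B4=F, B5=S, B5=E, B6=E, B7=F
uncovered (4 of 14): B1=T, B4=T, B6=S, B7=T

Answer: B1=T, B4=T, B6=S, B7=T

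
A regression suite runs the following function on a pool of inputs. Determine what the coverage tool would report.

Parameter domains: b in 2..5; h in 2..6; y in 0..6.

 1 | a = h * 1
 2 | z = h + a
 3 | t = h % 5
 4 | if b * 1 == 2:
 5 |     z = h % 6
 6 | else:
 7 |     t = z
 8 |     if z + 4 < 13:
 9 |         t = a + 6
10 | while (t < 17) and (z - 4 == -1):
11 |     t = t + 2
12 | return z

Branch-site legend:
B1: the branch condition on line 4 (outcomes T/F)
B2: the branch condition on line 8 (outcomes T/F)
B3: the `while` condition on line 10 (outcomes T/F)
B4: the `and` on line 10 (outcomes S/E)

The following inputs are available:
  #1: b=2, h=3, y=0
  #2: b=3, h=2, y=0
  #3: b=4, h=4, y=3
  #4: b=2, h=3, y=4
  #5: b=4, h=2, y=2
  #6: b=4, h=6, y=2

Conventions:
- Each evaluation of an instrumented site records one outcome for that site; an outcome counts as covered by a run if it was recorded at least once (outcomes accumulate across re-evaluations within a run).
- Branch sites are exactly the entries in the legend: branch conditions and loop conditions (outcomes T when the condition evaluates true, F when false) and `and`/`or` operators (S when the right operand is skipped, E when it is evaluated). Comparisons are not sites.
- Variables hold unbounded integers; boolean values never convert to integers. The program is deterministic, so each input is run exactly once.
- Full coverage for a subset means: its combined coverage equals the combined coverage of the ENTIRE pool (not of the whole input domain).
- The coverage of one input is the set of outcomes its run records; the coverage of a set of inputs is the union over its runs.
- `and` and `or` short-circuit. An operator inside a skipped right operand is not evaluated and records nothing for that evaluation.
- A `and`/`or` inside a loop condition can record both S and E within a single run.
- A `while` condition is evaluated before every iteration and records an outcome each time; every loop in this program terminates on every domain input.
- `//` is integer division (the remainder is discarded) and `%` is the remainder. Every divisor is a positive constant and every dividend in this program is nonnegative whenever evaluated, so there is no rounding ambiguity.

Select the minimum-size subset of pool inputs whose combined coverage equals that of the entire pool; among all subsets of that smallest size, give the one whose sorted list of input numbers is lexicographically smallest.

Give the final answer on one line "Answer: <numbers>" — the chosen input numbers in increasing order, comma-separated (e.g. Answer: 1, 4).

run #1 (b=2, h=3, y=0) runs B1->T, B4->E, B3->T, B4->E, B3->T, B4->E, B3->T, B4->E, B3->T, B4->E, B3->T, B4->E, B3->T, B4->E, ...; records B1=T, B3=T, B3=F, B4=S, B4=E
run #2 (b=3, h=2, y=0) runs B1->F, B2->T, B4->E, B3->F; records B1=F, B2=T, B3=F, B4=E
run #3 (b=4, h=4, y=3) runs B1->F, B2->T, B4->E, B3->F; records B1=F, B2=T, B3=F, B4=E
run #4 (b=2, h=3, y=4) runs B1->T, B4->E, B3->T, B4->E, B3->T, B4->E, B3->T, B4->E, B3->T, B4->E, B3->T, B4->E, B3->T, B4->E, ...; records B1=T, B3=T, B3=F, B4=S, B4=E
run #5 (b=4, h=2, y=2) runs B1->F, B2->T, B4->E, B3->F; records B1=F, B2=T, B3=F, B4=E
run #6 (b=4, h=6, y=2) runs B1->F, B2->F, B4->E, B3->F; records B1=F, B2=F, B3=F, B4=E
the full pool covers 8 outcomes: B1=T, B1=F, B2=T, B2=F, B3=T, B3=F, B4=S, B4=E
size 1 is not enough: best union over all size-1 subsets is 5/8
size 2 is not enough: best union over all size-2 subsets is 7/8
size 3: inputs {1, 2, 6} cover all 8 outcomes, and no lexicographically smaller subset of this size does

Answer: 1, 2, 6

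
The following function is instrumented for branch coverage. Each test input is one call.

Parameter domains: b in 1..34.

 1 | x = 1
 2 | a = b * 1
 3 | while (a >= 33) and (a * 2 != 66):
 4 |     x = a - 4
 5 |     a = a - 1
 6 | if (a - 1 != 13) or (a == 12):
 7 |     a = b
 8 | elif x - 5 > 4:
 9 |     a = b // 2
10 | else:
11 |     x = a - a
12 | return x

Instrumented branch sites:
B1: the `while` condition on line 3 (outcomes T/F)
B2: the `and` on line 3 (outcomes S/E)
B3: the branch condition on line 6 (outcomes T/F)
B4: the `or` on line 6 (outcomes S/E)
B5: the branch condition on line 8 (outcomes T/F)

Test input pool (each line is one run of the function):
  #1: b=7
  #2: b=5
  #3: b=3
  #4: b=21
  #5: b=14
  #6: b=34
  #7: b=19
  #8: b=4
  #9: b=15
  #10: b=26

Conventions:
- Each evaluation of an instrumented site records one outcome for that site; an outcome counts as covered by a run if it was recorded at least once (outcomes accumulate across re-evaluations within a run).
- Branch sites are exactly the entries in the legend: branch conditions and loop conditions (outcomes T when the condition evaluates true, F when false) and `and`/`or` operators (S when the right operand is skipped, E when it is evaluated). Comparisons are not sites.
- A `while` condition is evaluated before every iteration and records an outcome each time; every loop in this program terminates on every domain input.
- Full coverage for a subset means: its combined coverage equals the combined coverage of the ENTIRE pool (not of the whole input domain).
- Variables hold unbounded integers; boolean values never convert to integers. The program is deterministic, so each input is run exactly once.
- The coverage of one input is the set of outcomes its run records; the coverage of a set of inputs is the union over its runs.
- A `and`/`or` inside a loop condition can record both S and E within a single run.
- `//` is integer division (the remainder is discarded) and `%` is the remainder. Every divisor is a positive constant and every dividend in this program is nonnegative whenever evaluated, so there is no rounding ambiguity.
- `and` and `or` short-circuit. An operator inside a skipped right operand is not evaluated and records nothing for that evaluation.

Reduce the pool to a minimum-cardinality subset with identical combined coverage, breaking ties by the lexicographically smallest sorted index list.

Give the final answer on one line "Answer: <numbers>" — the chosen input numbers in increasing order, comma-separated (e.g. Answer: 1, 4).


test 1 (b=7) hits B1=F, B2=S, B3=T, B4=S
test 2 (b=5) hits B1=F, B2=S, B3=T, B4=S
test 3 (b=3) hits B1=F, B2=S, B3=T, B4=S
test 4 (b=21) hits B1=F, B2=S, B3=T, B4=S
test 5 (b=14) hits B1=F, B2=S, B3=F, B4=E, B5=F
test 6 (b=34) hits B1=T, B1=F, B2=E, B3=T, B4=S
test 7 (b=19) hits B1=F, B2=S, B3=T, B4=S
test 8 (b=4) hits B1=F, B2=S, B3=T, B4=S
test 9 (b=15) hits B1=F, B2=S, B3=T, B4=S
test 10 (b=26) hits B1=F, B2=S, B3=T, B4=S
union over all inputs: B1=T, B1=F, B2=S, B2=E, B3=T, B3=F, B4=S, B4=E, B5=F (9 outcomes)
every size-1 subset falls short of the 9 outcomes (best: 5/9)
size 2: inputs {5, 6} cover all 9 outcomes, and no lexicographically smaller subset of this size does
Answer: 5, 6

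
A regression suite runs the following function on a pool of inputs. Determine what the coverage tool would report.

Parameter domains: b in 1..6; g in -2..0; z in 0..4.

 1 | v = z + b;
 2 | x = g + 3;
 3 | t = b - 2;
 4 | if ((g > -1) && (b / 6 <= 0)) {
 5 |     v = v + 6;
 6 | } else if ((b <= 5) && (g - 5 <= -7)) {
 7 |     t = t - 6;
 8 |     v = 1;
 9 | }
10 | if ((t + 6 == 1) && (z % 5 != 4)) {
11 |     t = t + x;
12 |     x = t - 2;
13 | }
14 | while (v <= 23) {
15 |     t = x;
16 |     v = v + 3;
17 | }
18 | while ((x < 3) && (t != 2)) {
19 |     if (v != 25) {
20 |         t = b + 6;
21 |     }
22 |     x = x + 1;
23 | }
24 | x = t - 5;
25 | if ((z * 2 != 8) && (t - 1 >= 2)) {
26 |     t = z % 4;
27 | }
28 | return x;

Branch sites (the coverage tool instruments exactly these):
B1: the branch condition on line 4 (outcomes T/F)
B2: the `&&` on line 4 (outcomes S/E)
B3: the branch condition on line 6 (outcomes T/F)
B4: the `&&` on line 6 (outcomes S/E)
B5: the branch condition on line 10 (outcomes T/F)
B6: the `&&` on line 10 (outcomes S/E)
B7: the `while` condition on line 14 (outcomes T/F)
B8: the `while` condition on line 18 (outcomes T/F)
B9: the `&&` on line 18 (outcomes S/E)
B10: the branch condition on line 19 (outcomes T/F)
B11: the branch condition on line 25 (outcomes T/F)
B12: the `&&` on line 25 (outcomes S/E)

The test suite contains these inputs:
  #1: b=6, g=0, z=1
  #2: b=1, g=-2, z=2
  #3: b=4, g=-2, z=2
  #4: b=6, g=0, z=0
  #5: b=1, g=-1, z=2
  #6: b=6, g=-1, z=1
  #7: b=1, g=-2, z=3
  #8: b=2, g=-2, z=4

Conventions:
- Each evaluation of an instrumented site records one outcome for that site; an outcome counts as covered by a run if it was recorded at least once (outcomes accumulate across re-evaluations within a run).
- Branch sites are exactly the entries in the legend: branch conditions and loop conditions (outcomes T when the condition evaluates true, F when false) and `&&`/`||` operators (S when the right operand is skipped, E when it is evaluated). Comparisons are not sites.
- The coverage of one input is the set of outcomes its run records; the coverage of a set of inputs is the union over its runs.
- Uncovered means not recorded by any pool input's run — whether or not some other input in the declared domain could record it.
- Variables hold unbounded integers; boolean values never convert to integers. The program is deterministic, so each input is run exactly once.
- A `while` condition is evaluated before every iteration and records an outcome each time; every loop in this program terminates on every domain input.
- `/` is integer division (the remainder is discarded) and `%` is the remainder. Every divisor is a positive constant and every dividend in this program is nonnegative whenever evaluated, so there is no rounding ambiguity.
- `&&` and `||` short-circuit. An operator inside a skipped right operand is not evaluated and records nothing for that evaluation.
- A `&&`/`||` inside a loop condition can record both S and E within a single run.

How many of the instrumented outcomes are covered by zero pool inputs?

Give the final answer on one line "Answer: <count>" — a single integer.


#1 (b=6, g=0, z=1) -> covered: B1=F, B2=E, B3=F, B4=S, B5=F, B6=S, B7=T, B7=F, B8=F, B9=S, B11=T, B12=E
#2 (b=1, g=-2, z=2) -> covered: B1=F, B2=S, B3=T, B4=E, B5=F, B6=S, B7=T, B7=F, B8=T, B8=F, B9=S, B9=E, B10=F, B11=F, B12=E
#3 (b=4, g=-2, z=2) -> covered: B1=F, B2=S, B3=T, B4=E, B5=F, B6=S, B7=T, B7=F, B8=T, B8=F, B9=S, B9=E, B10=F, B11=F, B12=E
#4 (b=6, g=0, z=0) -> covered: B1=F, B2=E, B3=F, B4=S, B5=F, B6=S, B7=T, B7=F, B8=F, B9=S, B11=T, B12=E
#5 (b=1, g=-1, z=2) -> covered: B1=F, B2=S, B3=F, B4=E, B5=F, B6=S, B7=T, B7=F, B8=F, B9=E, B11=F, B12=E
#6 (b=6, g=-1, z=1) -> covered: B1=F, B2=S, B3=F, B4=S, B5=F, B6=S, B7=T, B7=F, B8=F, B9=E, B11=F, B12=E
#7 (b=1, g=-2, z=3) -> covered: B1=F, B2=S, B3=T, B4=E, B5=F, B6=S, B7=T, B7=F, B8=T, B8=F, B9=S, B9=E, B10=F, B11=F, B12=E
#8 (b=2, g=-2, z=4) -> covered: B1=F, B2=S, B3=T, B4=E, B5=F, B6=S, B7=T, B7=F, B8=T, B8=F, B9=S, B9=E, B10=F, B11=F, B12=S
union over the pool: B1=F, B2=S, B2=E, B3=T, B3=F, B4=S, B4=E, B5=F, B6=S, B7=T, B7=F, B8=T, B8=F, B9=S, B9=E, B10=F, B11=T, B11=F, B12=S, B12=E
uncovered (4 of 24): B1=T, B5=T, B6=E, B10=T
Answer: 4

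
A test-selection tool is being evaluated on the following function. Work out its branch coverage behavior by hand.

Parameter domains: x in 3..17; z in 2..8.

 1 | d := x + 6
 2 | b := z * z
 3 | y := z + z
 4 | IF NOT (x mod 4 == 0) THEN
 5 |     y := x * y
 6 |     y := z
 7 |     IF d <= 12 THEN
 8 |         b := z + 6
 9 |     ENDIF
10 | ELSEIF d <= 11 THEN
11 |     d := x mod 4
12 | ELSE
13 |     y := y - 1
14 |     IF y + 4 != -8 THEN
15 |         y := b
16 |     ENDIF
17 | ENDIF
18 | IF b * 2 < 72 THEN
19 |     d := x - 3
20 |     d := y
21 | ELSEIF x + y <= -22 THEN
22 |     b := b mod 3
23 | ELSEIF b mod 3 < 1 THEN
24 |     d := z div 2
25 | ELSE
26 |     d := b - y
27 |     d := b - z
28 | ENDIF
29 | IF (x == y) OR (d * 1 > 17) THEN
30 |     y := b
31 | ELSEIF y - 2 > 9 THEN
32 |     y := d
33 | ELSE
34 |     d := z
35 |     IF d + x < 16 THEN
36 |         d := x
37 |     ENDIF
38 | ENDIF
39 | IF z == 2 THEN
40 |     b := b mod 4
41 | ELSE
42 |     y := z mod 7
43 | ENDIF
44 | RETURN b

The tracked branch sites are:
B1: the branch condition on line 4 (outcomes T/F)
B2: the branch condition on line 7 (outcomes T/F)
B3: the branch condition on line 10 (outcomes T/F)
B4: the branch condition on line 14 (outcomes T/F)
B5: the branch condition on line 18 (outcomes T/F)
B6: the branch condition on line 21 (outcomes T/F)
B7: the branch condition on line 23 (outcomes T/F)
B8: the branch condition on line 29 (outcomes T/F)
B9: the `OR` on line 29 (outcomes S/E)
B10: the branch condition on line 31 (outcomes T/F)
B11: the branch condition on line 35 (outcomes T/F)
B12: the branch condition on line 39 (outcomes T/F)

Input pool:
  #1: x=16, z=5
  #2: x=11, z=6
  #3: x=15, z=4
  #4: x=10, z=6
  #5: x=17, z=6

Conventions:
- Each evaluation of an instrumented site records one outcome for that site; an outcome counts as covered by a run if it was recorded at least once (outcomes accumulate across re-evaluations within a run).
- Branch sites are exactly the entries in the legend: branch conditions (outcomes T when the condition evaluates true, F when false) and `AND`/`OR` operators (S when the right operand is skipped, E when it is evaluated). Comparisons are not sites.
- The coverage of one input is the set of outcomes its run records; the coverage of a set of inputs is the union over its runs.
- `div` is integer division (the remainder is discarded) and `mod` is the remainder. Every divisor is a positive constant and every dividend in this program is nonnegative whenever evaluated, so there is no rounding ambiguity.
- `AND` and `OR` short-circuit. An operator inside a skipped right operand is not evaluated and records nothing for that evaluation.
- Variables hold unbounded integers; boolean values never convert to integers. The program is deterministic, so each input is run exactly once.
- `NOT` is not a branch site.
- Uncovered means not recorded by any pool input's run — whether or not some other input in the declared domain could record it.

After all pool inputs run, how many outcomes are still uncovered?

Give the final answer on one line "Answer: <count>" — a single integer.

test 1 (x=16, z=5) hits B1=F, B3=F, B4=T, B5=T, B8=T, B9=E, B12=F
test 2 (x=11, z=6) hits B1=T, B2=F, B5=F, B6=F, B7=T, B8=F, B9=E, B10=F, B11=F, B12=F
test 3 (x=15, z=4) hits B1=T, B2=F, B5=T, B8=F, B9=E, B10=F, B11=F, B12=F
test 4 (x=10, z=6) hits B1=T, B2=F, B5=F, B6=F, B7=T, B8=F, B9=E, B10=F, B11=F, B12=F
test 5 (x=17, z=6) hits B1=T, B2=F, B5=F, B6=F, B7=T, B8=F, B9=E, B10=F, B11=F, B12=F
union over the pool: B1=T, B1=F, B2=F, B3=F, B4=T, B5=T, B5=F, B6=F, B7=T, B8=T, B8=F, B9=E, B10=F, B11=F, B12=F
uncovered (9 of 24): B2=T, B3=T, B4=F, B6=T, B7=F, B9=S, B10=T, B11=T, B12=T

Answer: 9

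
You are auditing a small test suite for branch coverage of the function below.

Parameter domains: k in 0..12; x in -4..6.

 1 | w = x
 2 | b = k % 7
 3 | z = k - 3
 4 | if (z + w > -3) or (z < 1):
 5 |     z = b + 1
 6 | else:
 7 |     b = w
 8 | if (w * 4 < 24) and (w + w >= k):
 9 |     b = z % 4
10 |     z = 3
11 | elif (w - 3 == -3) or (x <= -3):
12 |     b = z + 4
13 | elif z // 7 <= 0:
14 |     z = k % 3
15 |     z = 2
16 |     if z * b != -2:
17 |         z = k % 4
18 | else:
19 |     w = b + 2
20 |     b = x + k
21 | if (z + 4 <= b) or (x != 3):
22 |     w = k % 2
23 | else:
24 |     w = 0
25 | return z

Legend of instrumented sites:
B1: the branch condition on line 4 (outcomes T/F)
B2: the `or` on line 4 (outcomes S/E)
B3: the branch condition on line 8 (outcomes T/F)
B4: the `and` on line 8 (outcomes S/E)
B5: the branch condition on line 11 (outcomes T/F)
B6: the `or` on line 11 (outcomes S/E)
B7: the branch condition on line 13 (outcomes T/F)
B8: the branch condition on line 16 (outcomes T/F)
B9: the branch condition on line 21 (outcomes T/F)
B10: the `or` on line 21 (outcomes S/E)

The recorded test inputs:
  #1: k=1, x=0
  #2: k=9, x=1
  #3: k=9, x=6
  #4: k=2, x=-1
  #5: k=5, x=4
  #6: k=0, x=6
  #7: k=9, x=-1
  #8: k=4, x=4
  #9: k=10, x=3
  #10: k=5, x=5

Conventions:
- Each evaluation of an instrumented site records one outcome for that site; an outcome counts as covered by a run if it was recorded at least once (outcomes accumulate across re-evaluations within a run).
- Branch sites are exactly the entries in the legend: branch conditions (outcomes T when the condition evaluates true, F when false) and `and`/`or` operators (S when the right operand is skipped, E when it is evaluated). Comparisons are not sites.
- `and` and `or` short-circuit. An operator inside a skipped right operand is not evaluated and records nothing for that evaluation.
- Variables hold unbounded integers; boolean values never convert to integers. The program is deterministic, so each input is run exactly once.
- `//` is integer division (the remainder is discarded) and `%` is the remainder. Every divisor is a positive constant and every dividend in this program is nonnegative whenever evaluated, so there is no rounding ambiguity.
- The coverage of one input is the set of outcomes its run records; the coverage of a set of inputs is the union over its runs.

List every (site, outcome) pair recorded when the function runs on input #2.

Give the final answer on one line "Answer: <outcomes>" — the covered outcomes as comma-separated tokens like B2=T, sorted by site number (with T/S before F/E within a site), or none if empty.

Running input #2 (k=9, x=1), event by event:
  B2->S, B1->T, B4->E, B3->F, B6->E, B5->F, B7->T, B8->T, B10->E, B9->T
deduplicating events, the covered set is: B1=T, B2=S, B3=F, B4=E, B5=F, B6=E, B7=T, B8=T, B9=T, B10=E

Answer: B1=T, B2=S, B3=F, B4=E, B5=F, B6=E, B7=T, B8=T, B9=T, B10=E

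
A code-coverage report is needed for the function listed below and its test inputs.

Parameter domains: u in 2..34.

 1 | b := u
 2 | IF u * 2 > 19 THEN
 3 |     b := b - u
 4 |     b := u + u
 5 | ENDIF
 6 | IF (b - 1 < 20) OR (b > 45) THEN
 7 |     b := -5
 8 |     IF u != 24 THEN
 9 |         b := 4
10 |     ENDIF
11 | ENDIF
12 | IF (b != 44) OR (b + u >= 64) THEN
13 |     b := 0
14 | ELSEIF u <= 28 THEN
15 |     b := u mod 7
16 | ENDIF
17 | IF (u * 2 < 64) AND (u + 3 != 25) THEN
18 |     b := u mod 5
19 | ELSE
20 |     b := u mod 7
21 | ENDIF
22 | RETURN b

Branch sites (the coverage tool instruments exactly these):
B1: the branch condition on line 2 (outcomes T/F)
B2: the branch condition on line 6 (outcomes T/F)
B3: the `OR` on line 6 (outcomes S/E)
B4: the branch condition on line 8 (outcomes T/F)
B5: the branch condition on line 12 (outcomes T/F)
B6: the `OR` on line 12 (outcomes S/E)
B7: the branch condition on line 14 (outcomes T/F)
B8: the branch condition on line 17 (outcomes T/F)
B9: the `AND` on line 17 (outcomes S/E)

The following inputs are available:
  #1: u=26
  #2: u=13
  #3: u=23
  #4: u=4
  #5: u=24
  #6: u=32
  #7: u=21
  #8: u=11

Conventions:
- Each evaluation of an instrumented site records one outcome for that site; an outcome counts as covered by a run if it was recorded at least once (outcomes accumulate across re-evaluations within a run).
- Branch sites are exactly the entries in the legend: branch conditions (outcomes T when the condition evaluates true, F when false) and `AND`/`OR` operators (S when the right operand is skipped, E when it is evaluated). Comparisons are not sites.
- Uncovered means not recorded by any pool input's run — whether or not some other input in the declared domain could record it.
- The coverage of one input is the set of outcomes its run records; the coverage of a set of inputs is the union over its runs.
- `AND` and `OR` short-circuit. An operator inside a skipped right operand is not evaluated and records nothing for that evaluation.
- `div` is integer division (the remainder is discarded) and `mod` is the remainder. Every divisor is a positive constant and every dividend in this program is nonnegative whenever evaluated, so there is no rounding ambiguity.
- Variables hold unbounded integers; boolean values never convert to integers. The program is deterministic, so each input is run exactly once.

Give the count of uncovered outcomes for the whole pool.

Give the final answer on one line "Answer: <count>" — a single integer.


#1 (u=26) -> B1->T, B3->E, B2->T, B4->T, B6->S, B5->T, B9->E, B8->T; covered: B1=T, B2=T, B3=E, B4=T, B5=T, B6=S, B8=T, B9=E
#2 (u=13) -> B1->T, B3->E, B2->F, B6->S, B5->T, B9->E, B8->T; covered: B1=T, B2=F, B3=E, B5=T, B6=S, B8=T, B9=E
#3 (u=23) -> B1->T, B3->E, B2->T, B4->T, B6->S, B5->T, B9->E, B8->T; covered: B1=T, B2=T, B3=E, B4=T, B5=T, B6=S, B8=T, B9=E
#4 (u=4) -> B1->F, B3->S, B2->T, B4->T, B6->S, B5->T, B9->E, B8->T; covered: B1=F, B2=T, B3=S, B4=T, B5=T, B6=S, B8=T, B9=E
#5 (u=24) -> B1->T, B3->E, B2->T, B4->F, B6->S, B5->T, B9->E, B8->T; covered: B1=T, B2=T, B3=E, B4=F, B5=T, B6=S, B8=T, B9=E
#6 (u=32) -> B1->T, B3->E, B2->T, B4->T, B6->S, B5->T, B9->S, B8->F; covered: B1=T, B2=T, B3=E, B4=T, B5=T, B6=S, B8=F, B9=S
#7 (u=21) -> B1->T, B3->E, B2->F, B6->S, B5->T, B9->E, B8->T; covered: B1=T, B2=F, B3=E, B5=T, B6=S, B8=T, B9=E
#8 (u=11) -> B1->T, B3->E, B2->F, B6->S, B5->T, B9->E, B8->T; covered: B1=T, B2=F, B3=E, B5=T, B6=S, B8=T, B9=E
union over the pool: B1=T, B1=F, B2=T, B2=F, B3=S, B3=E, B4=T, B4=F, B5=T, B6=S, B8=T, B8=F, B9=S, B9=E
uncovered (4 of 18): B5=F, B6=E, B7=T, B7=F
Answer: 4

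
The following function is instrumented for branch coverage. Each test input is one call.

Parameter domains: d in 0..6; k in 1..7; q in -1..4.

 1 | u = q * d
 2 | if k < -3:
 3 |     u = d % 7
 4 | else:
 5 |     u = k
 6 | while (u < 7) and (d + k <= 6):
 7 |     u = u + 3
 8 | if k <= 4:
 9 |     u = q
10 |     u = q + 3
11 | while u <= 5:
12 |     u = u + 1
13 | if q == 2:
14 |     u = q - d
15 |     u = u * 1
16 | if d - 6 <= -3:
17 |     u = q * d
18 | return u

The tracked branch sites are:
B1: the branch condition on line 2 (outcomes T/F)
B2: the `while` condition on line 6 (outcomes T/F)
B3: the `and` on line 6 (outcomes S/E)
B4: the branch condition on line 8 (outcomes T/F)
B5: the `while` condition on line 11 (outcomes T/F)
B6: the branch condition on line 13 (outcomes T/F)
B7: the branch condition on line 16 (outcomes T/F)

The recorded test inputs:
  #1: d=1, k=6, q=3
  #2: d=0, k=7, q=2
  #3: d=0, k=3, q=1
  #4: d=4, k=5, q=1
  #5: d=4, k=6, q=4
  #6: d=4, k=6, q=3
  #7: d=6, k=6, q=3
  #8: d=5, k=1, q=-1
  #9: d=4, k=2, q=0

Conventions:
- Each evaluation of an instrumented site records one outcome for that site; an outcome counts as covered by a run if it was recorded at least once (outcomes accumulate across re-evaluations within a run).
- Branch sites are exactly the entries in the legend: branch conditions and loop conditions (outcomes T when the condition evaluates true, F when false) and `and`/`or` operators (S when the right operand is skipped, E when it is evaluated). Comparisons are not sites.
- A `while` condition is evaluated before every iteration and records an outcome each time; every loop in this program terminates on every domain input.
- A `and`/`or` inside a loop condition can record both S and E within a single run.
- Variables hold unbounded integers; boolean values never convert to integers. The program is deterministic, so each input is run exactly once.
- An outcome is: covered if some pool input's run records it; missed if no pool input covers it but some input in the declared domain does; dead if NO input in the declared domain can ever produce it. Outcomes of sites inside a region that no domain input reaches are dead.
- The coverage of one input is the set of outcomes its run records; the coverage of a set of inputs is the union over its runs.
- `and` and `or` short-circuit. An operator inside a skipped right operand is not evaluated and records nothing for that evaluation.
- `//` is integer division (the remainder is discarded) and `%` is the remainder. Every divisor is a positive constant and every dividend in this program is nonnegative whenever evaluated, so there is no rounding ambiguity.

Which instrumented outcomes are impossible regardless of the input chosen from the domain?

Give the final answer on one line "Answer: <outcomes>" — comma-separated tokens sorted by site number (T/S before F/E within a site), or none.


running all 294 domain inputs and tallying outcomes:
  B1=T: never recorded by any domain input -> dead
  reachable outcomes have witnesses, e.g. B1=F (e.g. d=0, k=1, q=-1), B2=T (e.g. d=0, k=1, q=-1), B2=F (e.g. d=0, k=1, q=-1), B3=S (e.g. d=0, k=1, q=-1)
Answer: B1=T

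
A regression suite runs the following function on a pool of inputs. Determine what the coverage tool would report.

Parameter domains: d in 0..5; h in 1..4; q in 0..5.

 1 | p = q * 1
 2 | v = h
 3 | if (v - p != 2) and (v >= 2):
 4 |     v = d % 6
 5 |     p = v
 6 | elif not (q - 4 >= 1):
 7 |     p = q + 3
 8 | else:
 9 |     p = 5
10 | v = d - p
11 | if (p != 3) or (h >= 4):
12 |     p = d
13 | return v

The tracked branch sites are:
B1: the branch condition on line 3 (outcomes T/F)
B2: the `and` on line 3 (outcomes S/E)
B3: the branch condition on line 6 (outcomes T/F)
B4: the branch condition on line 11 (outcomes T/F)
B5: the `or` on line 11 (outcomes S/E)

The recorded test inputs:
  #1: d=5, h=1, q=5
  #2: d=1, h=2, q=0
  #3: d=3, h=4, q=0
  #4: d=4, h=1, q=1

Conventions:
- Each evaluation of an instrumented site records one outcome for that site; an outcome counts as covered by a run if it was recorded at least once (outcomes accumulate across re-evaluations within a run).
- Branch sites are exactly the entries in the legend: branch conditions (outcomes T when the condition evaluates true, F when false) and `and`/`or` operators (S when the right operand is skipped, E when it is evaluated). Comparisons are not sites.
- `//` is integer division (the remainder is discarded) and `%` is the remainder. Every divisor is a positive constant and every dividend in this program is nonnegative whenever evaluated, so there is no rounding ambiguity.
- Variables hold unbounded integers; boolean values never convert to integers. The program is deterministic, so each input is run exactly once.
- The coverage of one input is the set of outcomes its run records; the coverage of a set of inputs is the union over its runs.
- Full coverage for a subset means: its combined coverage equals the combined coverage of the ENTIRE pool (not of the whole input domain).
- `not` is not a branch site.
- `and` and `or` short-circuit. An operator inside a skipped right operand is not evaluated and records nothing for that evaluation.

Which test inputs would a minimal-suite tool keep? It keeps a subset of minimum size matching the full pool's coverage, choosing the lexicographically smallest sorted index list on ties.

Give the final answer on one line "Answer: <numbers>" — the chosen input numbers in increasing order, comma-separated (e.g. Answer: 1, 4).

input #1, d=5, h=1, q=5: events B2->E, B1->F, B3->F, B5->S, B4->T; outcomes B1=F, B2=E, B3=F, B4=T, B5=S
input #2, d=1, h=2, q=0: events B2->S, B1->F, B3->T, B5->E, B4->F; outcomes B1=F, B2=S, B3=T, B4=F, B5=E
input #3, d=3, h=4, q=0: events B2->E, B1->T, B5->E, B4->T; outcomes B1=T, B2=E, B4=T, B5=E
input #4, d=4, h=1, q=1: events B2->E, B1->F, B3->T, B5->S, B4->T; outcomes B1=F, B2=E, B3=T, B4=T, B5=S
pool-wide coverage (10 outcomes): B1=T, B1=F, B2=S, B2=E, B3=T, B3=F, B4=T, B4=F, B5=S, B5=E
checked all size-1 subsets: none covers 10 outcomes (max 5/10)
checked all size-2 subsets: none covers 10 outcomes (max 9/10)
at size 3, {1, 2, 3} reaches all 10 outcomes; every lexicographically earlier size-3 subset fails

Answer: 1, 2, 3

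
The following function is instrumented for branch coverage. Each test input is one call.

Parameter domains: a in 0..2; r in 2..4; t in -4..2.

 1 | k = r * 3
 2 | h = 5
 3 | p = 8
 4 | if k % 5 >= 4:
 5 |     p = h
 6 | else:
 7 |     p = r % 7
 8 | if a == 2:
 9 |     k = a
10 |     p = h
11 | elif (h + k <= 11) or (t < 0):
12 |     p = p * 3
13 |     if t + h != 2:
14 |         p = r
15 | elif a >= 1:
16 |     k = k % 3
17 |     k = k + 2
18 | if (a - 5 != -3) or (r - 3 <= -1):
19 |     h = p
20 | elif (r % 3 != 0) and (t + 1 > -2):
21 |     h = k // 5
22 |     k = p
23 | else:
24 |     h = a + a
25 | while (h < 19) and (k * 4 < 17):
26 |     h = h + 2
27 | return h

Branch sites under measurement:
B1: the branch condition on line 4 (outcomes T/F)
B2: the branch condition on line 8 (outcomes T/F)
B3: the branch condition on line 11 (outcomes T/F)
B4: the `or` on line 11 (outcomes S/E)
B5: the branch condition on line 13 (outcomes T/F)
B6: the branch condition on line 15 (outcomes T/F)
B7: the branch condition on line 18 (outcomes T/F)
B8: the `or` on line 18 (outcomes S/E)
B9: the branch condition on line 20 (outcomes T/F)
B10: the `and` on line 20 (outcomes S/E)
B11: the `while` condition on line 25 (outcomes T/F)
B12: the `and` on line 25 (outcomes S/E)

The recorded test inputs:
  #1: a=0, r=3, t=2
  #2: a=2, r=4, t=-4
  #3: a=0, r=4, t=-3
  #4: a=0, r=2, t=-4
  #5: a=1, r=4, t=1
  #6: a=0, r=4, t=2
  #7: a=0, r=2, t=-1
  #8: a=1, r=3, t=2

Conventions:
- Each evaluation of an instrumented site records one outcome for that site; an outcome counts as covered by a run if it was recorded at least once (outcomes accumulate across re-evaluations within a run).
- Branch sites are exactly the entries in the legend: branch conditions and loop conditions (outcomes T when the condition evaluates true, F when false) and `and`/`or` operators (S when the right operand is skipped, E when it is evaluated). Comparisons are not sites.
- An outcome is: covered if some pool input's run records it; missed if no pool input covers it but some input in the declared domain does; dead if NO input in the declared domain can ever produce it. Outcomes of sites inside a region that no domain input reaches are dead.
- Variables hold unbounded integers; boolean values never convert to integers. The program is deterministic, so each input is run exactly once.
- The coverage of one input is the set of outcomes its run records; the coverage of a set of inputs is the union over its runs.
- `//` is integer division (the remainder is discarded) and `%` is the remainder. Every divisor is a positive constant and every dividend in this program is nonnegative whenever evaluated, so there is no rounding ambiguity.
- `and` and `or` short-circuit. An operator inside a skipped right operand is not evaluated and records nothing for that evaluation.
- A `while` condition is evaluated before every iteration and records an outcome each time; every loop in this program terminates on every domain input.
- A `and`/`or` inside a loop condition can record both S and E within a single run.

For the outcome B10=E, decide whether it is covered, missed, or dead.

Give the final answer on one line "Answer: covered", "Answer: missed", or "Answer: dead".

B10=E is recorded by pool input(s) 2 -> covered

Answer: covered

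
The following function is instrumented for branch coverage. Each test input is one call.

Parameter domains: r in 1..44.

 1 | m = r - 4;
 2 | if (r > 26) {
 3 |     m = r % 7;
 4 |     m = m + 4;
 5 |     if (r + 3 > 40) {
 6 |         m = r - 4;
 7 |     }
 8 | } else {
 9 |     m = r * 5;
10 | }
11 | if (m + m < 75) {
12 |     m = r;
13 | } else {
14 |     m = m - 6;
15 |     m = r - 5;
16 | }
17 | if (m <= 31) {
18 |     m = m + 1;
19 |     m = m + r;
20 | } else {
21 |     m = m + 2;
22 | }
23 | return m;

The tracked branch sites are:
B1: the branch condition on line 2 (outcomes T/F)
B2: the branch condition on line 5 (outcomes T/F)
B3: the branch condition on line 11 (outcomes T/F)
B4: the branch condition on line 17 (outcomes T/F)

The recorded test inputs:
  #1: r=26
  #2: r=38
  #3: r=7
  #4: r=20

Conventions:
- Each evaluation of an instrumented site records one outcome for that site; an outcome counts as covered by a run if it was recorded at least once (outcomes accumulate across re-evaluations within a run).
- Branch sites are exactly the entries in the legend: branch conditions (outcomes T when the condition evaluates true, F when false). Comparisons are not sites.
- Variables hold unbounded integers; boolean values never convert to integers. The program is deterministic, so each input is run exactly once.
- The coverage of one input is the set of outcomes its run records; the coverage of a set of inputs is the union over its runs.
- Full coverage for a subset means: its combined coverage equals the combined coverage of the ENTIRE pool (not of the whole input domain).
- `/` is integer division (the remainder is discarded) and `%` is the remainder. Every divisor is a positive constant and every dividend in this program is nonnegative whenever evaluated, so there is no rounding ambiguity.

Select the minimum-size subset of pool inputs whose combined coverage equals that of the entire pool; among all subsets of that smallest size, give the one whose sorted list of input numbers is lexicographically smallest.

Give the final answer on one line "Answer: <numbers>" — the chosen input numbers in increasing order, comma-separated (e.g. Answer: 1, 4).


test 1 (r=26) fires B1->F, B3->F, B4->T; hits B1=F, B3=F, B4=T
test 2 (r=38) fires B1->T, B2->T, B3->T, B4->F; hits B1=T, B2=T, B3=T, B4=F
test 3 (r=7) fires B1->F, B3->T, B4->T; hits B1=F, B3=T, B4=T
test 4 (r=20) fires B1->F, B3->F, B4->T; hits B1=F, B3=F, B4=T
the full pool covers 7 outcomes: B1=T, B1=F, B2=T, B3=T, B3=F, B4=T, B4=F
no size-1 subset reaches all 7 outcomes (best union: 4/7)
inputs {1, 2} (size 2) cover everything; no size-2 subset with a lexicographically smaller index list covers all 7
Answer: 1, 2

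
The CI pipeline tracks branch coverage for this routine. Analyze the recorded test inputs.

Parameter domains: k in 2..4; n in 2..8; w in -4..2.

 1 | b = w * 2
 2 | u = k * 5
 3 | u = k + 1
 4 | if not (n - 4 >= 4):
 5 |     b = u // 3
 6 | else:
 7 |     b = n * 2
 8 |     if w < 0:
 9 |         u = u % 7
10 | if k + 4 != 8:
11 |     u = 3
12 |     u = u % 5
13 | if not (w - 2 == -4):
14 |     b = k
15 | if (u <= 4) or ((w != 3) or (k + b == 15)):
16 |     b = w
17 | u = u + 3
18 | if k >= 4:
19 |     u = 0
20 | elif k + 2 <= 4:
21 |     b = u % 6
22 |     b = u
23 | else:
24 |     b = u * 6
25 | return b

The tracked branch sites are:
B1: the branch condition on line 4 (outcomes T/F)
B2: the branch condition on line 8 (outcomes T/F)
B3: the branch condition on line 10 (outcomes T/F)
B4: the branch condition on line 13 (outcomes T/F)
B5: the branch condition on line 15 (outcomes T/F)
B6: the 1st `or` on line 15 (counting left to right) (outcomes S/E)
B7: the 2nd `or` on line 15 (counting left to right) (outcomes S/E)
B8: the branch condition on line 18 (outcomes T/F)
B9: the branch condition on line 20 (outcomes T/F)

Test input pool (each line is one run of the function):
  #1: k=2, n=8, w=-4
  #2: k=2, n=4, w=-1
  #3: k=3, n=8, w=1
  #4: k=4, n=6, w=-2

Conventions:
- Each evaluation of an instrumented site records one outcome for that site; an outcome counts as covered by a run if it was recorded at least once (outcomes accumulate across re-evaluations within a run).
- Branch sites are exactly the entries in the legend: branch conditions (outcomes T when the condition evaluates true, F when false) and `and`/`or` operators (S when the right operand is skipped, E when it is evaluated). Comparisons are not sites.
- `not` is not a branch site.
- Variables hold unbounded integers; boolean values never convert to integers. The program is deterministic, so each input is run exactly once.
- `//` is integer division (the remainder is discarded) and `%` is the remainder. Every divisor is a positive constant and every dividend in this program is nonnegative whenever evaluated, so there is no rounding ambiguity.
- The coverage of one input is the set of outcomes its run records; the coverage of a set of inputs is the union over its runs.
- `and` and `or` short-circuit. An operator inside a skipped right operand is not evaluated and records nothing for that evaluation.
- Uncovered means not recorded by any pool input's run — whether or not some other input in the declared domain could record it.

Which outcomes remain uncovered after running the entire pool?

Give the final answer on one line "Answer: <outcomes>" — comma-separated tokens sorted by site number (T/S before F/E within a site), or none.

input #1, k=2, n=8, w=-4: events B1->F, B2->T, B3->T, B4->T, B6->S, B5->T, B8->F, B9->T; outcomes B1=F, B2=T, B3=T, B4=T, B5=T, B6=S, B8=F, B9=T
input #2, k=2, n=4, w=-1: events B1->T, B3->T, B4->T, B6->S, B5->T, B8->F, B9->T; outcomes B1=T, B3=T, B4=T, B5=T, B6=S, B8=F, B9=T
input #3, k=3, n=8, w=1: events B1->F, B2->F, B3->T, B4->T, B6->S, B5->T, B8->F, B9->F; outcomes B1=F, B2=F, B3=T, B4=T, B5=T, B6=S, B8=F, B9=F
input #4, k=4, n=6, w=-2: events B1->T, B3->F, B4->F, B6->E, B7->S, B5->T, B8->T; outcomes B1=T, B3=F, B4=F, B5=T, B6=E, B7=S, B8=T
union over the pool: B1=T, B1=F, B2=T, B2=F, B3=T, B3=F, B4=T, B4=F, B5=T, B6=S, B6=E, B7=S, B8=T, B8=F, B9=T, B9=F
uncovered (2 of 18): B5=F, B7=E

Answer: B5=F, B7=E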